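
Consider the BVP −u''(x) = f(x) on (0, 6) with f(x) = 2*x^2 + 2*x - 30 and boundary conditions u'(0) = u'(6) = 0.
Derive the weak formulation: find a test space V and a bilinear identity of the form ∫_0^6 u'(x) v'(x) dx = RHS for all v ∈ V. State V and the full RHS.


V = H^1(0, 6) (no boundary constraint on v; u is determined up to an additive constant); weak form: ∫_0^6 u'v' dx = ∫_0^6 (2*x^2 + 2*x - 30) v dx for all v ∈ V.

Multiply both sides by a test function v and integrate from 0 to 6:
  ∫_0^6 −u''(x) v(x) dx = ∫_0^6 f(x) v(x) dx.
Integrate the LHS by parts once:
  ∫_0^6 −u'' v dx = −[u'(x) v(x)]_0^6 + ∫_0^6 u'(x) v'(x) dx.
Thus ∫_0^6 u'(x) v'(x) dx = ∫_0^6 f(x) v(x) dx + [u'(x) v(x)]_0^6.
Choose V so that boundary terms are either known or forced to vanish.
u has homogeneous Neumann: u'(0) = u'(6) = 0. So [u' v]_0^6 = 0·v(6) − 0·v(0) = 0 for any v; take V = H^1(0, 6).
Weak formulation: find u (satisfying any essential BC) such that ∫_0^6 u'(x) v'(x) dx = ∫_0^6 f v dx for all v ∈ V (homogeneous Neumann, so boundary terms vanish).
Substituting f(x) = 2*x^2 + 2*x - 30, the right-hand side is ∫_0^6 (2*x^2 + 2*x - 30) v dx.
Compatibility check (pure Neumann): taking v ≡ 1 ∈ V gives 0 = ∫_0^6 f dx + (0) − (0), i.e. ∫_0^6 f dx must equal u'(0) − u'(6) = 0. Indeed ∫_0^6 (2*x^2 + 2*x - 30) dx = 0, so the data are compatible. The solution is then unique only up to an additive constant (fix it e.g. by requiring ∫_0^6 u dx = 0).


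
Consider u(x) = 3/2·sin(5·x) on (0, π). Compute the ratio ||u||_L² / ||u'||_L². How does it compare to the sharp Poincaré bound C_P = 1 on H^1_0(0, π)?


||u||_L² / ||u'||_L² = 1/5 < C_P = 1.

u(x) = 3/2·sin(5·x), so u'(x) = 15*cos(5*x)/2.
Writing u(x) = A·sin(kπx/L) with A = 3/2 and k = 5, use ∫_0^L sin²(kπx/L) dx = L/2 and ∫_0^L cos²(kπx/L) dx = L/2.
u² = 9/4·sin²(5·x) and (u')² = 225/4·cos²(5·x), and each of sin², cos² integrates to L/2 = π/2 over (0, π).
∫_0^π u² dx = 9*π/8, so ||u||_L² = 3*sqrt(2)*sqrt(π)/4.
∫_0^π (u')² dx = 225*π/8, so ||u'||_L² = 15*sqrt(2)*sqrt(π)/4.
Ratio ||u||_L² / ||u'||_L² = 1/5.
Sharp Poincaré constant on H^1_0(0, π) is C_P = L/π = 1, achieved by sin(x).
This is the k = 5 harmonic; the ratio L/(kπ) is strictly less than C_P = L/π, consistent with the sharp inequality ||u||_L² ≤ C_P ||u'||_L².


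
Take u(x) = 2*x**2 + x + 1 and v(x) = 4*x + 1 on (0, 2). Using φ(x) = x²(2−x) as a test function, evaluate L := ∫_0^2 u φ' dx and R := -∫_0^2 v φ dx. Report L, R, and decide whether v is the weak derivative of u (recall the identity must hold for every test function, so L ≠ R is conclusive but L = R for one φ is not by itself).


LHS = -116/15, RHS = -116/15. Yes, v = u' weakly.

u(x) = 2*x**2 + x + 1, classical derivative u'(x) = 4*x + 1.
φ(x) = x²(2−x), so φ'(x) = x*(4 - 3*x).
Note φ(0) = φ(2) = 0, so the boundary term u·φ vanishes.
LHS = ∫_0^2 u(x) φ'(x) dx = ∫_0^2 (-6*x^4 + 5*x^3 + x^2 + 4*x) dx. Term by term:
  ∫_0^2 -6*x^4 dx = -192/5;  ∫_0^2 5*x^3 dx = 20;  ∫_0^2 x^2 dx = 8/3;
  ∫_0^2 4*x dx = 8.
Sum: -192/5 + 20 + 8/3 + 8 = -116/15.
So LHS = -116/15.
∫_0^2 v(x) φ(x) dx = ∫_0^2 (-4*x^4 + 7*x^3 + 2*x^2) dx. Term by term:
  ∫_0^2 -4*x^4 dx = -128/5;  ∫_0^2 7*x^3 dx = 28;  ∫_0^2 2*x^2 dx = 16/3.
Sum: -128/5 + 28 + 16/3 = 116/15.
So RHS = -∫_0^2 v(x) φ(x) dx = -116/15.
LHS = RHS, so the identity holds for this test φ.
Moreover u is smooth here and v(x) = u'(x) = 4*x + 1 pointwise, so the identity holds for every test function. Hence v is the weak derivative of u.


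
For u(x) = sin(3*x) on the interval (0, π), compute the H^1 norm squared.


||u||_{H^1(0,π)}^2 = 5*π

u'(x) = 3*cos(3*x).
Expand u² and (u')² and integrate term by term on (0, π), using: for integers n ≥ 1, ∫_0^π sin²(nx) dx = ∫_0^π cos²(nx) dx = π/2; for n ≠ n', ∫_0^π sin(nx)sin(n'x) dx = ∫_0^π cos(nx)cos(n'x) dx = 0; and by product-to-sum, ∫_0^π sin(nx)cos(n'x) dx = ½∫_0^π [sin((n+n')x) + sin((n−n')x)] dx, which is 0 when n+n' is even and 2n/(n²−n'²) when n+n' is odd (it need not vanish on (0, π)).
  u² squared terms: (1)²·∫sin(3x)² dx = 1·π/2 = π/2.
  So ∫_0^π u² dx = π/2.
  (u')² squared terms: (3)²·∫cos(3x)² dx = 9·π/2 = 9*π/2.
  So ∫_0^π (u')² dx = 9*π/2.
||u||_{H^1}^2 = (π/2) + (9*π/2) = 5*π.


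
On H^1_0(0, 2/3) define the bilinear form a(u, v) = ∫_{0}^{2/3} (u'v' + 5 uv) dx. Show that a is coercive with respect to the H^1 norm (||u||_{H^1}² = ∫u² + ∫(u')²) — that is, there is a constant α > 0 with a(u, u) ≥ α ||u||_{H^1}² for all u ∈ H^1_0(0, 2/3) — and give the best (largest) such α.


α = 1

Coercivity of a(·,·) on H^1_0(0, 2/3) means a(u, u) ≥ α ||u||_{H^1}² for every u ∈ H^1_0.
The interval has length L = 2/3, and Poincaré/coercivity depend only on L. Here a(u, u) = ∫(u')² + (5)·∫u².
Here c = 5 ≥ 1, so a(u,u) = ∫(u')² + c∫u² ≥ ∫(u')² + ∫u² = ||u||_{H^1}², i.e. α = 1 works. No larger α is possible: a(u,u) ≥ α||u||_{H^1}² means (1−α)∫(u')² ≥ (α−c)∫u², and for the modes u_n = sin(nπ(x−x₀)/L) (x₀ the left endpoint) one has ∫u_n²/∫(u_n')² = (L/(nπ))² → 0, so a(u_n,u_n)/||u_n||_{H^1}² → 1. Hence the optimal constant is α = 1.
Therefore α = 1.


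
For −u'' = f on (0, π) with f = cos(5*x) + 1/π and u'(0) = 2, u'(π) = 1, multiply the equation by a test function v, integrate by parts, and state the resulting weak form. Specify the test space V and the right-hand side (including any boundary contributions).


V = H^1(0, π) (v unrestricted at boundary; u is determined up to an additive constant); weak form: ∫_0^π u'v' dx = ∫_0^π (cos(5*x) + 1/π) v dx + v(π) − 2·v(0) for all v ∈ V.

Multiply both sides by a test function v and integrate from 0 to π:
  ∫_0^π −u''(x) v(x) dx = ∫_0^π f(x) v(x) dx.
Integrate the LHS by parts once:
  ∫_0^π −u'' v dx = −[u'(x) v(x)]_0^π + ∫_0^π u'(x) v'(x) dx.
Thus ∫_0^π u'(x) v'(x) dx = ∫_0^π f(x) v(x) dx + [u'(x) v(x)]_0^π.
Choose V so that boundary terms are either known or forced to vanish.
u has inhomogeneous Neumann u'(0) = 2, u'(π) = 1. [u' v]_0^π = (1)·v(π) − (2)·v(0) = v(π) − 2·v(0). Take V = H^1(0, π); boundary term becomes part of RHS.
Weak formulation: find u (satisfying any essential BC) such that ∫_0^π u'(x) v'(x) dx = ∫_0^π f v dx + v(π) − 2·v(0) for all v ∈ V (Neumann data are natural BCs: they enter the RHS as boundary terms).
Substituting f(x) = cos(5*x) + 1/π, the right-hand side is ∫_0^π (cos(5*x) + 1/π) v dx + v(π) − 2·v(0).
Compatibility check (pure Neumann): taking v ≡ 1 ∈ V gives 0 = ∫_0^π f dx + (1) − (2), i.e. ∫_0^π f dx must equal u'(0) − u'(π) = 1. Indeed ∫_0^π (cos(5*x) + 1/π) dx = 1, so the data are compatible. The solution is then unique only up to an additive constant (fix it e.g. by requiring ∫_0^π u dx = 0).


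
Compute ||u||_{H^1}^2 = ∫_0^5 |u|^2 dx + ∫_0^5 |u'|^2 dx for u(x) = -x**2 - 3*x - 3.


||u||_{H^1}^2 = 16915/6

The H^1 norm (squared) on an interval (0, L) is
  ||u||_{H^1}^2 = ∫_0^L u(x)^2 dx + ∫_0^L u'(x)^2 dx.
Compute u'(x) = -2*x - 3.
Then u(x)^2 = x**4 + 6*x**3 + 15*x**2 + 18*x + 9 and u'(x)^2 = 4*x**2 + 12*x + 9.
Integrate each monomial from 0 to 5 using ∫_0^5 c·x^n dx = c·5^(n+1)/(n+1):
  ∫_0^5 u(x)^2 dx = ∫_0^5 (x^4 + 6*x^3 + 15*x^2 + 18*x + 9) dx. Term by term:
    ∫_0^5 x^4 dx = 625;  ∫_0^5 6*x^3 dx = 1875/2;  ∫_0^5 15*x^2 dx = 625;
    ∫_0^5 18*x dx = 225;  ∫_0^5 9 dx = 45.
  Sum: 625 + 1875/2 + 625 + 225 + 45 = 4915/2.
  ∫_0^5 u'(x)^2 dx = ∫_0^5 (4*x^2 + 12*x + 9) dx. Term by term:
    ∫_0^5 4*x^2 dx = 500/3;  ∫_0^5 12*x dx = 150;  ∫_0^5 9 dx = 45.
  Sum: 500/3 + 150 + 45 = 1085/3.
Adding: ||u||_{H^1}^2 = 4915/2 + 1085/3 = 16915/6.


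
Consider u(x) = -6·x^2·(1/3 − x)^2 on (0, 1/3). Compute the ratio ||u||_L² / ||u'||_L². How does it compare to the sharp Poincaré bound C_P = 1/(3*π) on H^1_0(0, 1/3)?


||u||_L² / ||u'||_L² = sqrt(3)/18 < C_P = 1/(3*π).

u(x) = -6·x^2·(1/3 − x)^2, so u'(x) = 4*x*(-18*x^2 + 9*x - 1)/3.
u(x) = -6·x^2·(1/3 − x)^2 vanishes at x = 0 and x = 1/3, so u ∈ H^1_0(0, 1/3). Differentiate via the product rule and integrate the resulting polynomials term by term.
  ∫_0^1/3 u² dx = ∫_0^1/3 (36*x^8 - 48*x^7 + 24*x^6 - 16*x^5/3 + 4*x^4/9) dx. Term by term:
    ∫_0^1/3 36*x^8 dx = 4/19683;  ∫_0^1/3 -48*x^7 dx = -2/2187;  ∫_0^1/3 24*x^6 dx = 8/5103;
    ∫_0^1/3 -16*x^5/3 dx = -8/6561;  ∫_0^1/3 4*x^4/9 dx = 4/10935.
  Sum: 4/19683 − 2/2187 + 8/5103 − 8/6561 + 4/10935 = 2/688905.
  ∫_0^1/3 (u')² dx = ∫_0^1/3 (576*x^6 - 576*x^5 + 208*x^4 - 32*x^3 + 16*x^2/9) dx. Term by term:
    ∫_0^1/3 576*x^6 dx = 64/1701;  ∫_0^1/3 -576*x^5 dx = -32/243;  ∫_0^1/3 208*x^4 dx = 208/1215;
    ∫_0^1/3 -32*x^3 dx = -8/81;  ∫_0^1/3 16*x^2/9 dx = 16/729.
  Sum: 64/1701 − 32/243 + 208/1215 − 8/81 + 16/729 = 8/25515.
∫_0^1/3 u² dx = 2/688905, so ||u||_L² = sqrt(210)/8505.
∫_0^1/3 (u')² dx = 8/25515, so ||u'||_L² = 2*sqrt(70)/945.
Ratio ||u||_L² / ||u'||_L² = sqrt(3)/18.
Sharp Poincaré constant on H^1_0(0, 1/3) is C_P = L/π = 1/(3*π), achieved by sin(3*π·x).
A polynomial bump cannot attain the sharp Poincaré constant (only the first sine eigenfunction does), so the ratio is strictly less than C_P, consistent with ||u||_L² ≤ C_P ||u'||_L².


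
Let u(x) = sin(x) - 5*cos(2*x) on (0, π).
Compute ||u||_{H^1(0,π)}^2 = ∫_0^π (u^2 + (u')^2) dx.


||u||_{H^1(0,π)}^2 = 100/3 + 127*π/2

u'(x) = 10*sin(2*x) + cos(x).
Expand u² and (u')² and integrate term by term on (0, π), using: for integers n ≥ 1, ∫_0^π sin²(nx) dx = ∫_0^π cos²(nx) dx = π/2; for n ≠ n', ∫_0^π sin(nx)sin(n'x) dx = ∫_0^π cos(nx)cos(n'x) dx = 0; and by product-to-sum, ∫_0^π sin(nx)cos(n'x) dx = ½∫_0^π [sin((n+n')x) + sin((n−n')x)] dx, which is 0 when n+n' is even and 2n/(n²−n'²) when n+n' is odd (it need not vanish on (0, π)).
  u² squared terms: (-5)²·∫cos(2x)² dx = 25·π/2 = 25*π/2;  (1)²·∫sin(x)² dx = 1·π/2 = π/2.
  u² cross terms: 2·(-5)·(1)·∫cos(2x)·sin(x) dx = -10·(-2/3) = 20/3.
  So ∫_0^π u² dx = 25*π/2 + π/2 + 20/3 = 20/3 + 13*π.
  (u')² squared terms: (10)²·∫sin(2x)² dx = 100·π/2 = 50*π;  (1)²·∫cos(x)² dx = 1·π/2 = π/2.
  (u')² cross terms: 2·(10)·(1)·∫sin(2x)·cos(x) dx = 20·(4/3) = 80/3.
  So ∫_0^π (u')² dx = 50*π + π/2 + 80/3 = 80/3 + 101*π/2.
||u||_{H^1}^2 = (20/3 + 13*π) + (80/3 + 101*π/2) = 100/3 + 127*π/2.


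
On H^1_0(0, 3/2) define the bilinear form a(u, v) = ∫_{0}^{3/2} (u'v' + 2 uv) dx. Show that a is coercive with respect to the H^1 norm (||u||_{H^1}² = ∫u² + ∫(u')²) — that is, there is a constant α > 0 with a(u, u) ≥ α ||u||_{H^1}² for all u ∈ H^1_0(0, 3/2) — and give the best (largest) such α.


α = 1

Coercivity of a(·,·) on H^1_0(0, 3/2) means a(u, u) ≥ α ||u||_{H^1}² for every u ∈ H^1_0.
The interval has length L = 3/2, and Poincaré/coercivity depend only on L. Here a(u, u) = ∫(u')² + (2)·∫u².
Here c = 2 ≥ 1, so a(u,u) = ∫(u')² + c∫u² ≥ ∫(u')² + ∫u² = ||u||_{H^1}², i.e. α = 1 works. No larger α is possible: a(u,u) ≥ α||u||_{H^1}² means (1−α)∫(u')² ≥ (α−c)∫u², and for the modes u_n = sin(nπ(x−x₀)/L) (x₀ the left endpoint) one has ∫u_n²/∫(u_n')² = (L/(nπ))² → 0, so a(u_n,u_n)/||u_n||_{H^1}² → 1. Hence the optimal constant is α = 1.
Therefore α = 1.


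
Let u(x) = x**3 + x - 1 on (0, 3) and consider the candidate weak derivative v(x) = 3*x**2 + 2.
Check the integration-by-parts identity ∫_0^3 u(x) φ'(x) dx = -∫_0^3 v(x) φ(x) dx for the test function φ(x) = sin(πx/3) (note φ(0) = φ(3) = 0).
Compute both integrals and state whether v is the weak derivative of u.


LHS = -87/π + 324/π^3, RHS = -93/π + 324/π^3. No, v is not the weak derivative of u.

u(x) = x**3 + x - 1, classical derivative u'(x) = 3*x**2 + 1.
φ(x) = sin(πx/3), so φ'(x) = π*cos(π*x/3)/3.
Note φ(0) = φ(3) = 0, so the boundary term u·φ vanishes.
LHS = ∫_0^3 u(x) φ'(x) dx = ∫_0^3 (π*x^3*cos(π*x/3)/3 + π*x*cos(π*x/3)/3 - π*cos(π*x/3)/3) dx. Term by term:
  ∫_0^3 -π*cos(π*x/3)/3 dx = 0;  ∫_0^3 π*x*cos(π*x/3)/3 dx = -6/π;  ∫_0^3 π*x^3*cos(π*x/3)/3 dx = -81/π + 324/π^3.
Sum: 0 − 6/π + -81/π + 324/π^3 = -87/π + 324/π^3.
So LHS = -87/π + 324/π^3.
∫_0^3 v(x) φ(x) dx = ∫_0^3 (3*x^2*sin(π*x/3) + 2*sin(π*x/3)) dx. Term by term:
  ∫_0^3 2*sin(π*x/3) dx = 12/π;  ∫_0^3 3*x^2*sin(π*x/3) dx = -324/π^3 + 81/π.
Sum: 12/π + -324/π^3 + 81/π = -324/π^3 + 93/π.
So RHS = -∫_0^3 v(x) φ(x) dx = -93/π + 324/π^3.
LHS − RHS = 6/π ≠ 0, so the identity fails.
(For a valid weak derivative the identity must hold for EVERY test function, in particular this one. The failure shows v is NOT the weak derivative of u.)
Correct weak derivative would be u'(x) = 3*x**2 + 1.


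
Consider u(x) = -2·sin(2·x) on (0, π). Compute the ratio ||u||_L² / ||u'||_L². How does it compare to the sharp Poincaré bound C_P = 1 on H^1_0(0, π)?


||u||_L² / ||u'||_L² = 1/2 < C_P = 1.

u(x) = -2·sin(2·x), so u'(x) = -4*cos(2*x).
Writing u(x) = A·sin(kπx/L) with A = -2 and k = 2, use ∫_0^L sin²(kπx/L) dx = L/2 and ∫_0^L cos²(kπx/L) dx = L/2.
u² = 4·sin²(2·x) and (u')² = 16·cos²(2·x), and each of sin², cos² integrates to L/2 = π/2 over (0, π).
∫_0^π u² dx = 2*π, so ||u||_L² = sqrt(2)*sqrt(π).
∫_0^π (u')² dx = 8*π, so ||u'||_L² = 2*sqrt(2)*sqrt(π).
Ratio ||u||_L² / ||u'||_L² = 1/2.
Sharp Poincaré constant on H^1_0(0, π) is C_P = L/π = 1, achieved by sin(x).
This is the k = 2 harmonic; the ratio L/(kπ) is strictly less than C_P = L/π, consistent with the sharp inequality ||u||_L² ≤ C_P ||u'||_L².


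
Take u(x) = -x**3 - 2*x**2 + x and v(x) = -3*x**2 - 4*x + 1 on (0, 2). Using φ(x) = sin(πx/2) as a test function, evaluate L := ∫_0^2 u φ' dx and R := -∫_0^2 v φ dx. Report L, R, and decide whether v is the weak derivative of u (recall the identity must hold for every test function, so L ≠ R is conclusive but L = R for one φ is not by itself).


LHS = -96/π^3 + 36/π, RHS = -96/π^3 + 36/π. Yes, v = u' weakly.

u(x) = -x**3 - 2*x**2 + x, classical derivative u'(x) = -3*x**2 - 4*x + 1.
φ(x) = sin(πx/2), so φ'(x) = π*cos(π*x/2)/2.
Note φ(0) = φ(2) = 0, so the boundary term u·φ vanishes.
LHS = ∫_0^2 u(x) φ'(x) dx = ∫_0^2 (-π*x^3*cos(π*x/2)/2 - π*x^2*cos(π*x/2) + π*x*cos(π*x/2)/2) dx. Term by term:
  ∫_0^2 π*x*cos(π*x/2)/2 dx = -4/π;  ∫_0^2 -π*x^2*cos(π*x/2) dx = 16/π;  ∫_0^2 -π*x^3*cos(π*x/2)/2 dx = -96/π^3 + 24/π.
Sum: -4/π + 16/π + -96/π^3 + 24/π = -96/π^3 + 36/π.
So LHS = -96/π^3 + 36/π.
∫_0^2 v(x) φ(x) dx = ∫_0^2 (-3*x^2*sin(π*x/2) - 4*x*sin(π*x/2) + sin(π*x/2)) dx. Term by term:
  ∫_0^2 -4*x*sin(π*x/2) dx = -16/π;  ∫_0^2 -3*x^2*sin(π*x/2) dx = -24/π + 96/π^3;  ∫_0^2 sin(π*x/2) dx = 4/π.
Sum: -16/π + -24/π + 96/π^3 + 4/π = -36/π + 96/π^3.
So RHS = -∫_0^2 v(x) φ(x) dx = -96/π^3 + 36/π.
LHS = RHS, so the identity holds for this test φ.
Moreover u is smooth here and v(x) = u'(x) = -3*x**2 - 4*x + 1 pointwise, so the identity holds for every test function. Hence v is the weak derivative of u.


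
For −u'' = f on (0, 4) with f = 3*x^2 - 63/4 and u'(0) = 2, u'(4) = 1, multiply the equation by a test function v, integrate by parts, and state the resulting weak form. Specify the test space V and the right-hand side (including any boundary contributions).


V = H^1(0, 4) (v unrestricted at boundary; u is determined up to an additive constant); weak form: ∫_0^4 u'v' dx = ∫_0^4 (3*x^2 - 63/4) v dx + v(4) − 2·v(0) for all v ∈ V.

Multiply both sides by a test function v and integrate from 0 to 4:
  ∫_0^4 −u''(x) v(x) dx = ∫_0^4 f(x) v(x) dx.
Integrate the LHS by parts once:
  ∫_0^4 −u'' v dx = −[u'(x) v(x)]_0^4 + ∫_0^4 u'(x) v'(x) dx.
Thus ∫_0^4 u'(x) v'(x) dx = ∫_0^4 f(x) v(x) dx + [u'(x) v(x)]_0^4.
Choose V so that boundary terms are either known or forced to vanish.
u has inhomogeneous Neumann u'(0) = 2, u'(4) = 1. [u' v]_0^4 = (1)·v(4) − (2)·v(0) = v(4) − 2·v(0). Take V = H^1(0, 4); boundary term becomes part of RHS.
Weak formulation: find u (satisfying any essential BC) such that ∫_0^4 u'(x) v'(x) dx = ∫_0^4 f v dx + v(4) − 2·v(0) for all v ∈ V (Neumann data are natural BCs: they enter the RHS as boundary terms).
Substituting f(x) = 3*x^2 - 63/4, the right-hand side is ∫_0^4 (3*x^2 - 63/4) v dx + v(4) − 2·v(0).
Compatibility check (pure Neumann): taking v ≡ 1 ∈ V gives 0 = ∫_0^4 f dx + (1) − (2), i.e. ∫_0^4 f dx must equal u'(0) − u'(4) = 1. Indeed ∫_0^4 (3*x^2 - 63/4) dx = 1, so the data are compatible. The solution is then unique only up to an additive constant (fix it e.g. by requiring ∫_0^4 u dx = 0).


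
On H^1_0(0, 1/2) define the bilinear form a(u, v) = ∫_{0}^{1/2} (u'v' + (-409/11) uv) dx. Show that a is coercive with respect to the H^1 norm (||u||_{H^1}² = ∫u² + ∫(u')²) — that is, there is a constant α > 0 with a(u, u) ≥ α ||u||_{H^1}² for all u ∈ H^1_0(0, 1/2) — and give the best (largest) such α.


α = (-409 + 44*π^2)/(11*(1 + 4*π^2))

Coercivity of a(·,·) on H^1_0(0, 1/2) means a(u, u) ≥ α ||u||_{H^1}² for every u ∈ H^1_0.
The interval has length L = 1/2, and Poincaré/coercivity depend only on L. Here a(u, u) = ∫(u')² + (-409/11)·∫u².
Here c = -409/11 < 0 with |c| < (π/L)² = 4*π^2, so coercivity still holds. The condition a(u,u) ≥ α||u||_{H^1}² reads (1−α)∫(u')² ≥ (α−c)∫u². Any admissible α is ≤ 1 (rapidly oscillating u have ∫u²/∫(u')² → 0), and α = 1 would force 0 ≥ (1−c)∫u², impossible since c < 1; so 1−α > 0. By the sharp Poincaré inequality on H^1_0 of an interval of length L, ∫(u')² ≥ (π/L)²∫u² with equality for the first sine mode sin(π(x−x₀)/L) (x₀ the left endpoint), so the inequality holds for all u iff (1−α)(π/L)² ≥ α − c, i.e. α ≤ ((π/L)² + c)/((π/L)² + 1) = (1 + c(L/π)²)/(1 + (L/π)²). (Direct route, valid since c ≤ 0: Poincaré gives c∫u² ≥ c(L/π)²∫(u')², so a(u,u) ≥ (1 + c(L/π)²)∫(u')², while ||u||_{H^1}² ≤ (1 + (L/π)²)∫(u')²; dividing yields the same α.) With (π/L)² = 4*π^2 and c = -409/11, the largest admissible constant is α = ((π/L)² + c)/((π/L)² + 1).
Simplifying, α = (-409 + 44*π^2)/(11*(1 + 4*π^2)).


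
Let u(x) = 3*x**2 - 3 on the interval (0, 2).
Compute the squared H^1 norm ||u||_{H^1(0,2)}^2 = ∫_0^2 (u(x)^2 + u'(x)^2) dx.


||u||_{H^1}^2 = 618/5

The H^1 norm (squared) on an interval (0, L) is
  ||u||_{H^1}^2 = ∫_0^L u(x)^2 dx + ∫_0^L u'(x)^2 dx.
Compute u'(x) = 6*x.
Then u(x)^2 = 9*x**4 - 18*x**2 + 9 and u'(x)^2 = 36*x**2.
Integrate each monomial from 0 to 2 using ∫_0^2 c·x^n dx = c·2^(n+1)/(n+1):
  ∫_0^2 u(x)^2 dx = ∫_0^2 (9*x^4 - 18*x^2 + 9) dx. Term by term:
    ∫_0^2 9*x^4 dx = 288/5;  ∫_0^2 -18*x^2 dx = -48;  ∫_0^2 9 dx = 18.
  Sum: 288/5 − 48 + 18 = 138/5.
  ∫_0^2 u'(x)^2 dx = ∫_0^2 (36*x^2) dx. Term by term:
    ∫_0^2 36*x^2 dx = 96.
Adding: ||u||_{H^1}^2 = 138/5 + 96 = 618/5.


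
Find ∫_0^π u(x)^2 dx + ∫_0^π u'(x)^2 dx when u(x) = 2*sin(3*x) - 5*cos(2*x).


||u||_{H^1(0,π)}^2 = -120 + 165*π/2

u'(x) = 10*sin(2*x) + 6*cos(3*x).
Expand u² and (u')² and integrate term by term on (0, π), using: for integers n ≥ 1, ∫_0^π sin²(nx) dx = ∫_0^π cos²(nx) dx = π/2; for n ≠ n', ∫_0^π sin(nx)sin(n'x) dx = ∫_0^π cos(nx)cos(n'x) dx = 0; and by product-to-sum, ∫_0^π sin(nx)cos(n'x) dx = ½∫_0^π [sin((n+n')x) + sin((n−n')x)] dx, which is 0 when n+n' is even and 2n/(n²−n'²) when n+n' is odd (it need not vanish on (0, π)).
  u² squared terms: (-5)²·∫cos(2x)² dx = 25·π/2 = 25*π/2;  (2)²·∫sin(3x)² dx = 4·π/2 = 2*π.
  u² cross terms: 2·(-5)·(2)·∫cos(2x)·sin(3x) dx = -20·(6/5) = -24.
  So ∫_0^π u² dx = 25*π/2 + 2*π − 24 = -24 + 29*π/2.
  (u')² squared terms: (6)²·∫cos(3x)² dx = 36·π/2 = 18*π;  (10)²·∫sin(2x)² dx = 100·π/2 = 50*π.
  (u')² cross terms: 2·(6)·(10)·∫cos(3x)·sin(2x) dx = 120·(-4/5) = -96.
  So ∫_0^π (u')² dx = 18*π + 50*π − 96 = -96 + 68*π.
||u||_{H^1}^2 = (-24 + 29*π/2) + (-96 + 68*π) = -120 + 165*π/2.


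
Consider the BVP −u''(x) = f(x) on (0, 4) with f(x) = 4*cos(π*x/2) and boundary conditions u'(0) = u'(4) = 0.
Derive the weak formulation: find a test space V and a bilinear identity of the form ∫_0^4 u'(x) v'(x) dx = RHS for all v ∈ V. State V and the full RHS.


V = H^1(0, 4) (no boundary constraint on v; u is determined up to an additive constant); weak form: ∫_0^4 u'v' dx = ∫_0^4 (4*cos(π*x/2)) v dx for all v ∈ V.

Multiply both sides by a test function v and integrate from 0 to 4:
  ∫_0^4 −u''(x) v(x) dx = ∫_0^4 f(x) v(x) dx.
Integrate the LHS by parts once:
  ∫_0^4 −u'' v dx = −[u'(x) v(x)]_0^4 + ∫_0^4 u'(x) v'(x) dx.
Thus ∫_0^4 u'(x) v'(x) dx = ∫_0^4 f(x) v(x) dx + [u'(x) v(x)]_0^4.
Choose V so that boundary terms are either known or forced to vanish.
u has homogeneous Neumann: u'(0) = u'(4) = 0. So [u' v]_0^4 = 0·v(4) − 0·v(0) = 0 for any v; take V = H^1(0, 4).
Weak formulation: find u (satisfying any essential BC) such that ∫_0^4 u'(x) v'(x) dx = ∫_0^4 f v dx for all v ∈ V (homogeneous Neumann, so boundary terms vanish).
Substituting f(x) = 4*cos(π*x/2), the right-hand side is ∫_0^4 (4*cos(π*x/2)) v dx.
Compatibility check (pure Neumann): taking v ≡ 1 ∈ V gives 0 = ∫_0^4 f dx + (0) − (0), i.e. ∫_0^4 f dx must equal u'(0) − u'(4) = 0. Indeed ∫_0^4 (4*cos(π*x/2)) dx = 0, so the data are compatible. The solution is then unique only up to an additive constant (fix it e.g. by requiring ∫_0^4 u dx = 0).


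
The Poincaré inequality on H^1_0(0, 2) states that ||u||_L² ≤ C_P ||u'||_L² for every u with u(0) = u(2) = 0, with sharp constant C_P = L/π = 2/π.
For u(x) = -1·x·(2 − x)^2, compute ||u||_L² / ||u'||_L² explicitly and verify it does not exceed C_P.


||u||_L² / ||u'||_L² = sqrt(14)/7 < C_P = 2/π.

u(x) = -1·x·(2 − x)^2, so u'(x) = (2 - 3*x)*(x - 2).
u(x) = -1·x·(2 − x)^2 vanishes at x = 0 and x = 2, so u ∈ H^1_0(0, 2). Differentiate via the product rule and integrate the resulting polynomials term by term.
  ∫_0^2 u² dx = ∫_0^2 (x^6 - 8*x^5 + 24*x^4 - 32*x^3 + 16*x^2) dx. Term by term:
    ∫_0^2 x^6 dx = 128/7;  ∫_0^2 -8*x^5 dx = -256/3;  ∫_0^2 24*x^4 dx = 768/5;
    ∫_0^2 -32*x^3 dx = -128;  ∫_0^2 16*x^2 dx = 128/3.
  Sum: 128/7 − 256/3 + 768/5 − 128 + 128/3 = 128/105.
  ∫_0^2 (u')² dx = ∫_0^2 (9*x^4 - 48*x^3 + 88*x^2 - 64*x + 16) dx. Term by term:
    ∫_0^2 9*x^4 dx = 288/5;  ∫_0^2 -48*x^3 dx = -192;  ∫_0^2 88*x^2 dx = 704/3;
    ∫_0^2 -64*x dx = -128;  ∫_0^2 16 dx = 32.
  Sum: 288/5 − 192 + 704/3 − 128 + 32 = 64/15.
∫_0^2 u² dx = 128/105, so ||u||_L² = 8*sqrt(210)/105.
∫_0^2 (u')² dx = 64/15, so ||u'||_L² = 8*sqrt(15)/15.
Ratio ||u||_L² / ||u'||_L² = sqrt(14)/7.
Sharp Poincaré constant on H^1_0(0, 2) is C_P = L/π = 2/π, achieved by sin(π/2·x).
A polynomial bump cannot attain the sharp Poincaré constant (only the first sine eigenfunction does), so the ratio is strictly less than C_P, consistent with ||u||_L² ≤ C_P ||u'||_L².


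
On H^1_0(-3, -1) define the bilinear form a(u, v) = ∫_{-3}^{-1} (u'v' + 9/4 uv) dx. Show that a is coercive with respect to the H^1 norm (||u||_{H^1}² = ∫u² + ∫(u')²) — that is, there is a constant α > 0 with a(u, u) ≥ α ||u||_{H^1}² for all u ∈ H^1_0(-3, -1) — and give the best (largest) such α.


α = 1

Coercivity of a(·,·) on H^1_0(-3, -1) means a(u, u) ≥ α ||u||_{H^1}² for every u ∈ H^1_0.
The interval has length L = 2, and Poincaré/coercivity depend only on L. Here a(u, u) = ∫(u')² + (9/4)·∫u².
Here c = 9/4 ≥ 1, so a(u,u) = ∫(u')² + c∫u² ≥ ∫(u')² + ∫u² = ||u||_{H^1}², i.e. α = 1 works. No larger α is possible: a(u,u) ≥ α||u||_{H^1}² means (1−α)∫(u')² ≥ (α−c)∫u², and for the modes u_n = sin(nπ(x−x₀)/L) (x₀ the left endpoint) one has ∫u_n²/∫(u_n')² = (L/(nπ))² → 0, so a(u_n,u_n)/||u_n||_{H^1}² → 1. Hence the optimal constant is α = 1.
Therefore α = 1.


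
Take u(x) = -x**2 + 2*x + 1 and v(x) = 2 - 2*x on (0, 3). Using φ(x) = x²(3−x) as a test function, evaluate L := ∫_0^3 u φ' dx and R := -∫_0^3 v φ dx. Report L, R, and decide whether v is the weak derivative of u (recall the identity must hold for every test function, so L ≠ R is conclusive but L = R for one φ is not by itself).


LHS = 54/5, RHS = 54/5. Yes, v = u' weakly.

u(x) = -x**2 + 2*x + 1, classical derivative u'(x) = 2 - 2*x.
φ(x) = x²(3−x), so φ'(x) = 3*x*(2 - x).
Note φ(0) = φ(3) = 0, so the boundary term u·φ vanishes.
LHS = ∫_0^3 u(x) φ'(x) dx = ∫_0^3 (3*x^4 - 12*x^3 + 9*x^2 + 6*x) dx. Term by term:
  ∫_0^3 3*x^4 dx = 729/5;  ∫_0^3 -12*x^3 dx = -243;  ∫_0^3 9*x^2 dx = 81;
  ∫_0^3 6*x dx = 27.
Sum: 729/5 − 243 + 81 + 27 = 54/5.
So LHS = 54/5.
∫_0^3 v(x) φ(x) dx = ∫_0^3 (2*x^4 - 8*x^3 + 6*x^2) dx. Term by term:
  ∫_0^3 2*x^4 dx = 486/5;  ∫_0^3 -8*x^3 dx = -162;  ∫_0^3 6*x^2 dx = 54.
Sum: 486/5 − 162 + 54 = -54/5.
So RHS = -∫_0^3 v(x) φ(x) dx = 54/5.
LHS = RHS, so the identity holds for this test φ.
Moreover u is smooth here and v(x) = u'(x) = 2 - 2*x pointwise, so the identity holds for every test function. Hence v is the weak derivative of u.


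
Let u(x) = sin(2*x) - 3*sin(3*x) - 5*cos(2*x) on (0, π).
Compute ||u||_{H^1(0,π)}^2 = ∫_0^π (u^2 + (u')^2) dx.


||u||_{H^1(0,π)}^2 = 180 + 110*π

u'(x) = 10*sin(2*x) + 2*cos(2*x) - 9*cos(3*x).
Expand u² and (u')² and integrate term by term on (0, π), using: for integers n ≥ 1, ∫_0^π sin²(nx) dx = ∫_0^π cos²(nx) dx = π/2; for n ≠ n', ∫_0^π sin(nx)sin(n'x) dx = ∫_0^π cos(nx)cos(n'x) dx = 0; and by product-to-sum, ∫_0^π sin(nx)cos(n'x) dx = ½∫_0^π [sin((n+n')x) + sin((n−n')x)] dx, which is 0 when n+n' is even and 2n/(n²−n'²) when n+n' is odd (it need not vanish on (0, π)).
  u² squared terms: (-5)²·∫cos(2x)² dx = 25·π/2 = 25*π/2;  (-3)²·∫sin(3x)² dx = 9·π/2 = 9*π/2;  (1)²·∫sin(2x)² dx = 1·π/2 = π/2.
  u² cross terms: 2·(-5)·(-3)·∫cos(2x)·sin(3x) dx = 30·(6/5) = 36;  2·(-5)·(1)·∫cos(2x)·sin(2x) dx = -10·(0) = 0;  2·(-3)·(1)·∫sin(3x)·sin(2x) dx = -6·(0) = 0.
  So ∫_0^π u² dx = 25*π/2 + 9*π/2 + π/2 + 36 + 0 + 0 = 36 + 35*π/2.
  (u')² squared terms: (-9)²·∫cos(3x)² dx = 81·π/2 = 81*π/2;  (2)²·∫cos(2x)² dx = 4·π/2 = 2*π;  (10)²·∫sin(2x)² dx = 100·π/2 = 50*π.
  (u')² cross terms: 2·(-9)·(2)·∫cos(3x)·cos(2x) dx = -36·(0) = 0;  2·(-9)·(10)·∫cos(3x)·sin(2x) dx = -180·(-4/5) = 144;  2·(2)·(10)·∫cos(2x)·sin(2x) dx = 40·(0) = 0.
  So ∫_0^π (u')² dx = 81*π/2 + 2*π + 50*π + 0 + 144 + 0 = 144 + 185*π/2.
||u||_{H^1}^2 = (36 + 35*π/2) + (144 + 185*π/2) = 180 + 110*π.


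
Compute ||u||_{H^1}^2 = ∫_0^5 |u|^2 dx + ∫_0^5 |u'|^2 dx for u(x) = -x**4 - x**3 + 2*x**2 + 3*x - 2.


||u||_{H^1}^2 = 120523055/252

The H^1 norm (squared) on an interval (0, L) is
  ||u||_{H^1}^2 = ∫_0^L u(x)^2 dx + ∫_0^L u'(x)^2 dx.
Compute u'(x) = -4*x**3 - 3*x**2 + 4*x + 3.
Then u(x)^2 = x**8 + 2*x**7 - 3*x**6 - 10*x**5 + 2*x**4 + 16*x**3 + x**2 - 12*x + 4 and u'(x)^2 = 16*x**6 + 24*x**5 - 23*x**4 - 48*x**3 - 2*x**2 + 24*x + 9.
Integrate each monomial from 0 to 5 using ∫_0^5 c·x^n dx = c·5^(n+1)/(n+1):
  ∫_0^5 u(x)^2 dx = ∫_0^5 (x^8 + 2*x^7 - 3*x^6 - 10*x^5 + 2*x^4 + 16*x^3 + x^2 - 12*x + 4) dx. Term by term:
    ∫_0^5 x^8 dx = 1953125/9;  ∫_0^5 2*x^7 dx = 390625/4;  ∫_0^5 -3*x^6 dx = -234375/7;
    ∫_0^5 -10*x^5 dx = -78125/3;  ∫_0^5 2*x^4 dx = 1250;  ∫_0^5 16*x^3 dx = 2500;
    ∫_0^5 x^2 dx = 125/3;  ∫_0^5 -12*x dx = -150;  ∫_0^5 4 dx = 20.
  Sum: 1953125/9 + 390625/4 − 234375/7 − 78125/3 + 1250 + 2500 + 125/3 − 150 + 20 = 65219615/252.
  ∫_0^5 u'(x)^2 dx = ∫_0^5 (16*x^6 + 24*x^5 - 23*x^4 - 48*x^3 - 2*x^2 + 24*x + 9) dx. Term by term:
    ∫_0^5 16*x^6 dx = 1250000/7;  ∫_0^5 24*x^5 dx = 62500;  ∫_0^5 -23*x^4 dx = -14375;
    ∫_0^5 -48*x^3 dx = -7500;  ∫_0^5 -2*x^2 dx = -250/3;  ∫_0^5 24*x dx = 300;
    ∫_0^5 9 dx = 45.
  Sum: 1250000/7 + 62500 − 14375 − 7500 − 250/3 + 300 + 45 = 4608620/21.
Adding: ||u||_{H^1}^2 = 65219615/252 + 4608620/21 = 120523055/252.


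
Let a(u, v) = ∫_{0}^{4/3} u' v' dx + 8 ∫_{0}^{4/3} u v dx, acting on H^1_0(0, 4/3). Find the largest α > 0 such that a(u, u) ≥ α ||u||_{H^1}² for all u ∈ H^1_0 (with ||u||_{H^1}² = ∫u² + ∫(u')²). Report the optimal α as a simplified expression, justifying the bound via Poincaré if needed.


α = 1

Coercivity of a(·,·) on H^1_0(0, 4/3) means a(u, u) ≥ α ||u||_{H^1}² for every u ∈ H^1_0.
The interval has length L = 4/3, and Poincaré/coercivity depend only on L. Here a(u, u) = ∫(u')² + (8)·∫u².
Here c = 8 ≥ 1, so a(u,u) = ∫(u')² + c∫u² ≥ ∫(u')² + ∫u² = ||u||_{H^1}², i.e. α = 1 works. No larger α is possible: a(u,u) ≥ α||u||_{H^1}² means (1−α)∫(u')² ≥ (α−c)∫u², and for the modes u_n = sin(nπ(x−x₀)/L) (x₀ the left endpoint) one has ∫u_n²/∫(u_n')² = (L/(nπ))² → 0, so a(u_n,u_n)/||u_n||_{H^1}² → 1. Hence the optimal constant is α = 1.
Therefore α = 1.


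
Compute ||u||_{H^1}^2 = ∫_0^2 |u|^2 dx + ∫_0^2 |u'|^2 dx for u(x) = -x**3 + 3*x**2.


||u||_{H^1}^2 = 752/35

The H^1 norm (squared) on an interval (0, L) is
  ||u||_{H^1}^2 = ∫_0^L u(x)^2 dx + ∫_0^L u'(x)^2 dx.
Compute u'(x) = -3*x**2 + 6*x.
Then u(x)^2 = x**6 - 6*x**5 + 9*x**4 and u'(x)^2 = 9*x**4 - 36*x**3 + 36*x**2.
Integrate each monomial from 0 to 2 using ∫_0^2 c·x^n dx = c·2^(n+1)/(n+1):
  ∫_0^2 u(x)^2 dx = ∫_0^2 (x^6 - 6*x^5 + 9*x^4) dx. Term by term:
    ∫_0^2 x^6 dx = 128/7;  ∫_0^2 -6*x^5 dx = -64;  ∫_0^2 9*x^4 dx = 288/5.
  Sum: 128/7 − 64 + 288/5 = 416/35.
  ∫_0^2 u'(x)^2 dx = ∫_0^2 (9*x^4 - 36*x^3 + 36*x^2) dx. Term by term:
    ∫_0^2 9*x^4 dx = 288/5;  ∫_0^2 -36*x^3 dx = -144;  ∫_0^2 36*x^2 dx = 96.
  Sum: 288/5 − 144 + 96 = 48/5.
Adding: ||u||_{H^1}^2 = 416/35 + 48/5 = 752/35.


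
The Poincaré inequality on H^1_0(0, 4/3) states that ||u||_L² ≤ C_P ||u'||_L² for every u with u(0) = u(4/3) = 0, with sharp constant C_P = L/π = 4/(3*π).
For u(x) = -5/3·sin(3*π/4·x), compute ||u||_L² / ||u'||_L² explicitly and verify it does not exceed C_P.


||u||_L² / ||u'||_L² = 4/(3*π) = C_P.

u(x) = -5/3·sin(3*π/4·x), so u'(x) = -5*π*cos(3*π*x/4)/4.
Writing u(x) = A·sin(kπx/L) with A = -5/3 and k = 1, use ∫_0^L sin²(kπx/L) dx = L/2 and ∫_0^L cos²(kπx/L) dx = L/2.
u² = 25/9·sin²(3*π/4·x) and (u')² = 25*π^2/16·cos²(3*π/4·x), and each of sin², cos² integrates to L/2 = 2/3 over (0, 4/3).
∫_0^4/3 u² dx = 50/27, so ||u||_L² = 5*sqrt(6)/9.
∫_0^4/3 (u')² dx = 25*π^2/24, so ||u'||_L² = 5*sqrt(6)*π/12.
Ratio ||u||_L² / ||u'||_L² = 4/(3*π).
Sharp Poincaré constant on H^1_0(0, 4/3) is C_P = L/π = 4/(3*π), achieved by sin(3*π/4·x).
This is the k = 1 eigenfunction (up to amplitude), so the ratio equals the sharp Poincaré constant exactly.


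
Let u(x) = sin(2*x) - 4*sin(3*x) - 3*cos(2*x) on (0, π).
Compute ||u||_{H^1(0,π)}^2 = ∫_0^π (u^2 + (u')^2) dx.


||u||_{H^1(0,π)}^2 = 144 + 105*π

u'(x) = 6*sin(2*x) + 2*cos(2*x) - 12*cos(3*x).
Expand u² and (u')² and integrate term by term on (0, π), using: for integers n ≥ 1, ∫_0^π sin²(nx) dx = ∫_0^π cos²(nx) dx = π/2; for n ≠ n', ∫_0^π sin(nx)sin(n'x) dx = ∫_0^π cos(nx)cos(n'x) dx = 0; and by product-to-sum, ∫_0^π sin(nx)cos(n'x) dx = ½∫_0^π [sin((n+n')x) + sin((n−n')x)] dx, which is 0 when n+n' is even and 2n/(n²−n'²) when n+n' is odd (it need not vanish on (0, π)).
  u² squared terms: (-4)²·∫sin(3x)² dx = 16·π/2 = 8*π;  (-3)²·∫cos(2x)² dx = 9·π/2 = 9*π/2;  (1)²·∫sin(2x)² dx = 1·π/2 = π/2.
  u² cross terms: 2·(-4)·(-3)·∫sin(3x)·cos(2x) dx = 24·(6/5) = 144/5;  2·(-4)·(1)·∫sin(3x)·sin(2x) dx = -8·(0) = 0;  2·(-3)·(1)·∫cos(2x)·sin(2x) dx = -6·(0) = 0.
  So ∫_0^π u² dx = 8*π + 9*π/2 + π/2 + 144/5 + 0 + 0 = 144/5 + 13*π.
  (u')² squared terms: (-12)²·∫cos(3x)² dx = 144·π/2 = 72*π;  (2)²·∫cos(2x)² dx = 4·π/2 = 2*π;  (6)²·∫sin(2x)² dx = 36·π/2 = 18*π.
  (u')² cross terms: 2·(-12)·(2)·∫cos(3x)·cos(2x) dx = -48·(0) = 0;  2·(-12)·(6)·∫cos(3x)·sin(2x) dx = -144·(-4/5) = 576/5;  2·(2)·(6)·∫cos(2x)·sin(2x) dx = 24·(0) = 0.
  So ∫_0^π (u')² dx = 72*π + 2*π + 18*π + 0 + 576/5 + 0 = 576/5 + 92*π.
||u||_{H^1}^2 = (144/5 + 13*π) + (576/5 + 92*π) = 144 + 105*π.


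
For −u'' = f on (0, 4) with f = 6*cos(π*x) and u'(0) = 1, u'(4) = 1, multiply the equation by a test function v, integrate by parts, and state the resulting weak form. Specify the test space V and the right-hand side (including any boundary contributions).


V = H^1(0, 4) (v unrestricted at boundary; u is determined up to an additive constant); weak form: ∫_0^4 u'v' dx = ∫_0^4 (6*cos(π*x)) v dx + v(4) − v(0) for all v ∈ V.

Multiply both sides by a test function v and integrate from 0 to 4:
  ∫_0^4 −u''(x) v(x) dx = ∫_0^4 f(x) v(x) dx.
Integrate the LHS by parts once:
  ∫_0^4 −u'' v dx = −[u'(x) v(x)]_0^4 + ∫_0^4 u'(x) v'(x) dx.
Thus ∫_0^4 u'(x) v'(x) dx = ∫_0^4 f(x) v(x) dx + [u'(x) v(x)]_0^4.
Choose V so that boundary terms are either known or forced to vanish.
u has inhomogeneous Neumann u'(0) = 1, u'(4) = 1. [u' v]_0^4 = (1)·v(4) − (1)·v(0) = v(4) − v(0). Take V = H^1(0, 4); boundary term becomes part of RHS.
Weak formulation: find u (satisfying any essential BC) such that ∫_0^4 u'(x) v'(x) dx = ∫_0^4 f v dx + v(4) − v(0) for all v ∈ V (Neumann data are natural BCs: they enter the RHS as boundary terms).
Substituting f(x) = 6*cos(π*x), the right-hand side is ∫_0^4 (6*cos(π*x)) v dx + v(4) − v(0).
Compatibility check (pure Neumann): taking v ≡ 1 ∈ V gives 0 = ∫_0^4 f dx + (1) − (1), i.e. ∫_0^4 f dx must equal u'(0) − u'(4) = 0. Indeed ∫_0^4 (6*cos(π*x)) dx = 0, so the data are compatible. The solution is then unique only up to an additive constant (fix it e.g. by requiring ∫_0^4 u dx = 0).


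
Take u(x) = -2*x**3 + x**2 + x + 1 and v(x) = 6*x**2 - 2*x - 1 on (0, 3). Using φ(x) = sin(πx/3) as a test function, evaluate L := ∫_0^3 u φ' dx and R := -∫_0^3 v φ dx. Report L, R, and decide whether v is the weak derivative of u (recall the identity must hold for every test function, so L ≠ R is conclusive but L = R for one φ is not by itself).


LHS = -648/π^3 + 138/π, RHS = -138/π + 648/π^3. No, v is not the weak derivative of u.

u(x) = -2*x**3 + x**2 + x + 1, classical derivative u'(x) = -6*x**2 + 2*x + 1.
φ(x) = sin(πx/3), so φ'(x) = π*cos(π*x/3)/3.
Note φ(0) = φ(3) = 0, so the boundary term u·φ vanishes.
LHS = ∫_0^3 u(x) φ'(x) dx = ∫_0^3 (-2*π*x^3*cos(π*x/3)/3 + π*x^2*cos(π*x/3)/3 + π*x*cos(π*x/3)/3 + π*cos(π*x/3)/3) dx. Term by term:
  ∫_0^3 π*cos(π*x/3)/3 dx = 0;  ∫_0^3 -2*π*x^3*cos(π*x/3)/3 dx = -648/π^3 + 162/π;  ∫_0^3 π*x*cos(π*x/3)/3 dx = -6/π;
  ∫_0^3 π*x^2*cos(π*x/3)/3 dx = -18/π.
Sum: 0 + -648/π^3 + 162/π − 6/π − 18/π = -648/π^3 + 138/π.
So LHS = -648/π^3 + 138/π.
∫_0^3 v(x) φ(x) dx = ∫_0^3 (6*x^2*sin(π*x/3) - 2*x*sin(π*x/3) - sin(π*x/3)) dx. Term by term:
  ∫_0^3 -sin(π*x/3) dx = -6/π;  ∫_0^3 -2*x*sin(π*x/3) dx = -18/π;  ∫_0^3 6*x^2*sin(π*x/3) dx = -648/π^3 + 162/π.
Sum: -6/π − 18/π + -648/π^3 + 162/π = -648/π^3 + 138/π.
So RHS = -∫_0^3 v(x) φ(x) dx = -138/π + 648/π^3.
LHS − RHS = -1296/π^3 + 276/π ≠ 0, so the identity fails.
(For a valid weak derivative the identity must hold for EVERY test function, in particular this one. The failure shows v is NOT the weak derivative of u.)
Correct weak derivative would be u'(x) = -6*x**2 + 2*x + 1.


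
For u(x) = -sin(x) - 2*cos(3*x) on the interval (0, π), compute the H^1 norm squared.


||u||_{H^1(0,π)}^2 = 21*π

u'(x) = 6*sin(3*x) - cos(x).
Expand u² and (u')² and integrate term by term on (0, π), using: for integers n ≥ 1, ∫_0^π sin²(nx) dx = ∫_0^π cos²(nx) dx = π/2; for n ≠ n', ∫_0^π sin(nx)sin(n'x) dx = ∫_0^π cos(nx)cos(n'x) dx = 0; and by product-to-sum, ∫_0^π sin(nx)cos(n'x) dx = ½∫_0^π [sin((n+n')x) + sin((n−n')x)] dx, which is 0 when n+n' is even and 2n/(n²−n'²) when n+n' is odd (it need not vanish on (0, π)).
  u² squared terms: (-1)²·∫sin(x)² dx = 1·π/2 = π/2;  (-2)²·∫cos(3x)² dx = 4·π/2 = 2*π.
  u² cross terms: 2·(-1)·(-2)·∫sin(x)·cos(3x) dx = 4·(0) = 0.
  So ∫_0^π u² dx = π/2 + 2*π + 0 = 5*π/2.
  (u')² squared terms: (-1)²·∫cos(x)² dx = 1·π/2 = π/2;  (6)²·∫sin(3x)² dx = 36·π/2 = 18*π.
  (u')² cross terms: 2·(-1)·(6)·∫cos(x)·sin(3x) dx = -12·(0) = 0.
  So ∫_0^π (u')² dx = π/2 + 18*π + 0 = 37*π/2.
||u||_{H^1}^2 = (5*π/2) + (37*π/2) = 21*π.


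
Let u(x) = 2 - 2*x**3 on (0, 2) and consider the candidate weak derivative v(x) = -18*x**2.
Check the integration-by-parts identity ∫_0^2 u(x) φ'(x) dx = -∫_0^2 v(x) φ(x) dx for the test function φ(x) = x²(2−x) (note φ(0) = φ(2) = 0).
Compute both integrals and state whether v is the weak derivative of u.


LHS = 64/5, RHS = 192/5. No, v is not the weak derivative of u.

u(x) = 2 - 2*x**3, classical derivative u'(x) = -6*x**2.
φ(x) = x²(2−x), so φ'(x) = x*(4 - 3*x).
Note φ(0) = φ(2) = 0, so the boundary term u·φ vanishes.
LHS = ∫_0^2 u(x) φ'(x) dx = ∫_0^2 (6*x^5 - 8*x^4 - 6*x^2 + 8*x) dx. Term by term:
  ∫_0^2 6*x^5 dx = 64;  ∫_0^2 -8*x^4 dx = -256/5;  ∫_0^2 -6*x^2 dx = -16;
  ∫_0^2 8*x dx = 16.
Sum: 64 − 256/5 − 16 + 16 = 64/5.
So LHS = 64/5.
∫_0^2 v(x) φ(x) dx = ∫_0^2 (18*x^5 - 36*x^4) dx. Term by term:
  ∫_0^2 18*x^5 dx = 192;  ∫_0^2 -36*x^4 dx = -1152/5.
Sum: 192 − 1152/5 = -192/5.
So RHS = -∫_0^2 v(x) φ(x) dx = 192/5.
LHS − RHS = -128/5 ≠ 0, so the identity fails.
(For a valid weak derivative the identity must hold for EVERY test function, in particular this one. The failure shows v is NOT the weak derivative of u.)
Correct weak derivative would be u'(x) = -6*x**2.


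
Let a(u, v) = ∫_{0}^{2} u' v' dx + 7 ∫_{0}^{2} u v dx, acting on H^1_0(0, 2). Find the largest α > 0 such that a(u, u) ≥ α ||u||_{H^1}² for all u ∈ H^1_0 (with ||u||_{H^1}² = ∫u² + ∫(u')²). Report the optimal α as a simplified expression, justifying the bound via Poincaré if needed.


α = 1

Coercivity of a(·,·) on H^1_0(0, 2) means a(u, u) ≥ α ||u||_{H^1}² for every u ∈ H^1_0.
The interval has length L = 2, and Poincaré/coercivity depend only on L. Here a(u, u) = ∫(u')² + (7)·∫u².
Here c = 7 ≥ 1, so a(u,u) = ∫(u')² + c∫u² ≥ ∫(u')² + ∫u² = ||u||_{H^1}², i.e. α = 1 works. No larger α is possible: a(u,u) ≥ α||u||_{H^1}² means (1−α)∫(u')² ≥ (α−c)∫u², and for the modes u_n = sin(nπ(x−x₀)/L) (x₀ the left endpoint) one has ∫u_n²/∫(u_n')² = (L/(nπ))² → 0, so a(u_n,u_n)/||u_n||_{H^1}² → 1. Hence the optimal constant is α = 1.
Therefore α = 1.


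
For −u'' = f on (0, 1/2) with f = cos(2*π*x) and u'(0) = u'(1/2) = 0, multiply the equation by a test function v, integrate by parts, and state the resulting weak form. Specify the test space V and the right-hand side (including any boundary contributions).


V = H^1(0, 1/2) (no boundary constraint on v; u is determined up to an additive constant); weak form: ∫_0^1/2 u'v' dx = ∫_0^1/2 (cos(2*π*x)) v dx for all v ∈ V.

Multiply both sides by a test function v and integrate from 0 to 1/2:
  ∫_0^1/2 −u''(x) v(x) dx = ∫_0^1/2 f(x) v(x) dx.
Integrate the LHS by parts once:
  ∫_0^1/2 −u'' v dx = −[u'(x) v(x)]_0^1/2 + ∫_0^1/2 u'(x) v'(x) dx.
Thus ∫_0^1/2 u'(x) v'(x) dx = ∫_0^1/2 f(x) v(x) dx + [u'(x) v(x)]_0^1/2.
Choose V so that boundary terms are either known or forced to vanish.
u has homogeneous Neumann: u'(0) = u'(1/2) = 0. So [u' v]_0^1/2 = 0·v(1/2) − 0·v(0) = 0 for any v; take V = H^1(0, 1/2).
Weak formulation: find u (satisfying any essential BC) such that ∫_0^1/2 u'(x) v'(x) dx = ∫_0^1/2 f v dx for all v ∈ V (homogeneous Neumann, so boundary terms vanish).
Substituting f(x) = cos(2*π*x), the right-hand side is ∫_0^1/2 (cos(2*π*x)) v dx.
Compatibility check (pure Neumann): taking v ≡ 1 ∈ V gives 0 = ∫_0^1/2 f dx + (0) − (0), i.e. ∫_0^1/2 f dx must equal u'(0) − u'(1/2) = 0. Indeed ∫_0^1/2 (cos(2*π*x)) dx = 0, so the data are compatible. The solution is then unique only up to an additive constant (fix it e.g. by requiring ∫_0^1/2 u dx = 0).
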